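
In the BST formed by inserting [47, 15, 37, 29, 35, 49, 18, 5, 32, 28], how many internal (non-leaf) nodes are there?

Tree built from: [47, 15, 37, 29, 35, 49, 18, 5, 32, 28]
Tree (level-order array): [47, 15, 49, 5, 37, None, None, None, None, 29, None, 18, 35, None, 28, 32]
Rule: An internal node has at least one child.
Per-node child counts:
  node 47: 2 child(ren)
  node 15: 2 child(ren)
  node 5: 0 child(ren)
  node 37: 1 child(ren)
  node 29: 2 child(ren)
  node 18: 1 child(ren)
  node 28: 0 child(ren)
  node 35: 1 child(ren)
  node 32: 0 child(ren)
  node 49: 0 child(ren)
Matching nodes: [47, 15, 37, 29, 18, 35]
Count of internal (non-leaf) nodes: 6


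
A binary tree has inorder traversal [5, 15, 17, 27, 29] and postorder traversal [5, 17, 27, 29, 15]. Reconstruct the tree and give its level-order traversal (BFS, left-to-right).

Inorder:   [5, 15, 17, 27, 29]
Postorder: [5, 17, 27, 29, 15]
Algorithm: postorder visits root last, so walk postorder right-to-left;
each value is the root of the current inorder slice — split it at that
value, recurse on the right subtree first, then the left.
Recursive splits:
  root=15; inorder splits into left=[5], right=[17, 27, 29]
  root=29; inorder splits into left=[17, 27], right=[]
  root=27; inorder splits into left=[17], right=[]
  root=17; inorder splits into left=[], right=[]
  root=5; inorder splits into left=[], right=[]
Reconstructed level-order: [15, 5, 29, 27, 17]


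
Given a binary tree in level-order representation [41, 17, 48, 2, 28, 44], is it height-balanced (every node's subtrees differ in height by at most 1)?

Tree (level-order array): [41, 17, 48, 2, 28, 44]
Definition: a tree is height-balanced if, at every node, |h(left) - h(right)| <= 1 (empty subtree has height -1).
Bottom-up per-node check:
  node 2: h_left=-1, h_right=-1, diff=0 [OK], height=0
  node 28: h_left=-1, h_right=-1, diff=0 [OK], height=0
  node 17: h_left=0, h_right=0, diff=0 [OK], height=1
  node 44: h_left=-1, h_right=-1, diff=0 [OK], height=0
  node 48: h_left=0, h_right=-1, diff=1 [OK], height=1
  node 41: h_left=1, h_right=1, diff=0 [OK], height=2
All nodes satisfy the balance condition.
Result: Balanced


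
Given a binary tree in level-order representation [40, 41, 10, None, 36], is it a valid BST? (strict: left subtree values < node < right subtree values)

Level-order array: [40, 41, 10, None, 36]
Validate using subtree bounds (lo, hi): at each node, require lo < value < hi,
then recurse left with hi=value and right with lo=value.
Preorder trace (stopping at first violation):
  at node 40 with bounds (-inf, +inf): OK
  at node 41 with bounds (-inf, 40): VIOLATION
Node 41 violates its bound: not (-inf < 41 < 40).
Result: Not a valid BST


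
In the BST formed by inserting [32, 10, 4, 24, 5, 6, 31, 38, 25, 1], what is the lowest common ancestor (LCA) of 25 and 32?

Tree insertion order: [32, 10, 4, 24, 5, 6, 31, 38, 25, 1]
Tree (level-order array): [32, 10, 38, 4, 24, None, None, 1, 5, None, 31, None, None, None, 6, 25]
In a BST, the LCA of p=25, q=32 is the first node v on the
root-to-leaf path with p <= v <= q (go left if both < v, right if both > v).
Walk from root:
  at 32: 25 <= 32 <= 32, this is the LCA
LCA = 32


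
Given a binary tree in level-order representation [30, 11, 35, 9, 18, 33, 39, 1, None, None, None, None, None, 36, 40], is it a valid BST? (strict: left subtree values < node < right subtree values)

Level-order array: [30, 11, 35, 9, 18, 33, 39, 1, None, None, None, None, None, 36, 40]
Validate using subtree bounds (lo, hi): at each node, require lo < value < hi,
then recurse left with hi=value and right with lo=value.
Preorder trace (stopping at first violation):
  at node 30 with bounds (-inf, +inf): OK
  at node 11 with bounds (-inf, 30): OK
  at node 9 with bounds (-inf, 11): OK
  at node 1 with bounds (-inf, 9): OK
  at node 18 with bounds (11, 30): OK
  at node 35 with bounds (30, +inf): OK
  at node 33 with bounds (30, 35): OK
  at node 39 with bounds (35, +inf): OK
  at node 36 with bounds (35, 39): OK
  at node 40 with bounds (39, +inf): OK
No violation found at any node.
Result: Valid BST


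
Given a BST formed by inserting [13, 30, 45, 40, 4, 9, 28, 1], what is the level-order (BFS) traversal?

Tree insertion order: [13, 30, 45, 40, 4, 9, 28, 1]
Tree (level-order array): [13, 4, 30, 1, 9, 28, 45, None, None, None, None, None, None, 40]
BFS from the root, enqueuing left then right child of each popped node:
  queue [13] -> pop 13, enqueue [4, 30], visited so far: [13]
  queue [4, 30] -> pop 4, enqueue [1, 9], visited so far: [13, 4]
  queue [30, 1, 9] -> pop 30, enqueue [28, 45], visited so far: [13, 4, 30]
  queue [1, 9, 28, 45] -> pop 1, enqueue [none], visited so far: [13, 4, 30, 1]
  queue [9, 28, 45] -> pop 9, enqueue [none], visited so far: [13, 4, 30, 1, 9]
  queue [28, 45] -> pop 28, enqueue [none], visited so far: [13, 4, 30, 1, 9, 28]
  queue [45] -> pop 45, enqueue [40], visited so far: [13, 4, 30, 1, 9, 28, 45]
  queue [40] -> pop 40, enqueue [none], visited so far: [13, 4, 30, 1, 9, 28, 45, 40]
Result: [13, 4, 30, 1, 9, 28, 45, 40]


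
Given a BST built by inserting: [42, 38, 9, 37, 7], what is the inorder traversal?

Tree insertion order: [42, 38, 9, 37, 7]
Tree (level-order array): [42, 38, None, 9, None, 7, 37]
Inorder traversal: [7, 9, 37, 38, 42]


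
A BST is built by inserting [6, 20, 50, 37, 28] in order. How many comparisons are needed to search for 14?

Search path for 14: 6 -> 20
Found: False
Comparisons: 2


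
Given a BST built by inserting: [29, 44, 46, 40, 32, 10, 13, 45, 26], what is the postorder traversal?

Tree insertion order: [29, 44, 46, 40, 32, 10, 13, 45, 26]
Tree (level-order array): [29, 10, 44, None, 13, 40, 46, None, 26, 32, None, 45]
Postorder traversal: [26, 13, 10, 32, 40, 45, 46, 44, 29]


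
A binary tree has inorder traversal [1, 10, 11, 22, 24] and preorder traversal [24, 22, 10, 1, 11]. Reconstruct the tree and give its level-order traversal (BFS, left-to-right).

Inorder:  [1, 10, 11, 22, 24]
Preorder: [24, 22, 10, 1, 11]
Algorithm: preorder visits root first, so consume preorder in order;
for each root, split the current inorder slice at that value into
left-subtree inorder and right-subtree inorder, then recurse.
Recursive splits:
  root=24; inorder splits into left=[1, 10, 11, 22], right=[]
  root=22; inorder splits into left=[1, 10, 11], right=[]
  root=10; inorder splits into left=[1], right=[11]
  root=1; inorder splits into left=[], right=[]
  root=11; inorder splits into left=[], right=[]
Reconstructed level-order: [24, 22, 10, 1, 11]


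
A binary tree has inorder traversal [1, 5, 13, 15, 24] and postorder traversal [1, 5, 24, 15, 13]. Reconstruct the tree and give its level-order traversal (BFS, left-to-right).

Inorder:   [1, 5, 13, 15, 24]
Postorder: [1, 5, 24, 15, 13]
Algorithm: postorder visits root last, so walk postorder right-to-left;
each value is the root of the current inorder slice — split it at that
value, recurse on the right subtree first, then the left.
Recursive splits:
  root=13; inorder splits into left=[1, 5], right=[15, 24]
  root=15; inorder splits into left=[], right=[24]
  root=24; inorder splits into left=[], right=[]
  root=5; inorder splits into left=[1], right=[]
  root=1; inorder splits into left=[], right=[]
Reconstructed level-order: [13, 5, 15, 1, 24]


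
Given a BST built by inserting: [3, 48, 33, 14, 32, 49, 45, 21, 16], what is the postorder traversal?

Tree insertion order: [3, 48, 33, 14, 32, 49, 45, 21, 16]
Tree (level-order array): [3, None, 48, 33, 49, 14, 45, None, None, None, 32, None, None, 21, None, 16]
Postorder traversal: [16, 21, 32, 14, 45, 33, 49, 48, 3]


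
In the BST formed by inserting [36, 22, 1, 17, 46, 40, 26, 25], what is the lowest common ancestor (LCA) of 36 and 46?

Tree insertion order: [36, 22, 1, 17, 46, 40, 26, 25]
Tree (level-order array): [36, 22, 46, 1, 26, 40, None, None, 17, 25]
In a BST, the LCA of p=36, q=46 is the first node v on the
root-to-leaf path with p <= v <= q (go left if both < v, right if both > v).
Walk from root:
  at 36: 36 <= 36 <= 46, this is the LCA
LCA = 36


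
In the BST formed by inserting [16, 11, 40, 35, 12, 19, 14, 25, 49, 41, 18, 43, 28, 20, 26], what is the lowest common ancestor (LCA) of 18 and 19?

Tree insertion order: [16, 11, 40, 35, 12, 19, 14, 25, 49, 41, 18, 43, 28, 20, 26]
Tree (level-order array): [16, 11, 40, None, 12, 35, 49, None, 14, 19, None, 41, None, None, None, 18, 25, None, 43, None, None, 20, 28, None, None, None, None, 26]
In a BST, the LCA of p=18, q=19 is the first node v on the
root-to-leaf path with p <= v <= q (go left if both < v, right if both > v).
Walk from root:
  at 16: both 18 and 19 > 16, go right
  at 40: both 18 and 19 < 40, go left
  at 35: both 18 and 19 < 35, go left
  at 19: 18 <= 19 <= 19, this is the LCA
LCA = 19


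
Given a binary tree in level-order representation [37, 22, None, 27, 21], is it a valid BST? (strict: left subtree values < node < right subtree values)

Level-order array: [37, 22, None, 27, 21]
Validate using subtree bounds (lo, hi): at each node, require lo < value < hi,
then recurse left with hi=value and right with lo=value.
Preorder trace (stopping at first violation):
  at node 37 with bounds (-inf, +inf): OK
  at node 22 with bounds (-inf, 37): OK
  at node 27 with bounds (-inf, 22): VIOLATION
Node 27 violates its bound: not (-inf < 27 < 22).
Result: Not a valid BST


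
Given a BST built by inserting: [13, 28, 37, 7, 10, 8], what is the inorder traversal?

Tree insertion order: [13, 28, 37, 7, 10, 8]
Tree (level-order array): [13, 7, 28, None, 10, None, 37, 8]
Inorder traversal: [7, 8, 10, 13, 28, 37]


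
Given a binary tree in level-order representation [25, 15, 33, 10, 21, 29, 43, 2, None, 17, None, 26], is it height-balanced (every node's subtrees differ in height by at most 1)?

Tree (level-order array): [25, 15, 33, 10, 21, 29, 43, 2, None, 17, None, 26]
Definition: a tree is height-balanced if, at every node, |h(left) - h(right)| <= 1 (empty subtree has height -1).
Bottom-up per-node check:
  node 2: h_left=-1, h_right=-1, diff=0 [OK], height=0
  node 10: h_left=0, h_right=-1, diff=1 [OK], height=1
  node 17: h_left=-1, h_right=-1, diff=0 [OK], height=0
  node 21: h_left=0, h_right=-1, diff=1 [OK], height=1
  node 15: h_left=1, h_right=1, diff=0 [OK], height=2
  node 26: h_left=-1, h_right=-1, diff=0 [OK], height=0
  node 29: h_left=0, h_right=-1, diff=1 [OK], height=1
  node 43: h_left=-1, h_right=-1, diff=0 [OK], height=0
  node 33: h_left=1, h_right=0, diff=1 [OK], height=2
  node 25: h_left=2, h_right=2, diff=0 [OK], height=3
All nodes satisfy the balance condition.
Result: Balanced


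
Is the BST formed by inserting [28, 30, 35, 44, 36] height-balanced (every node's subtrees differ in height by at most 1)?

Tree (level-order array): [28, None, 30, None, 35, None, 44, 36]
Definition: a tree is height-balanced if, at every node, |h(left) - h(right)| <= 1 (empty subtree has height -1).
Bottom-up per-node check:
  node 36: h_left=-1, h_right=-1, diff=0 [OK], height=0
  node 44: h_left=0, h_right=-1, diff=1 [OK], height=1
  node 35: h_left=-1, h_right=1, diff=2 [FAIL (|-1-1|=2 > 1)], height=2
  node 30: h_left=-1, h_right=2, diff=3 [FAIL (|-1-2|=3 > 1)], height=3
  node 28: h_left=-1, h_right=3, diff=4 [FAIL (|-1-3|=4 > 1)], height=4
Node 35 violates the condition: |-1 - 1| = 2 > 1.
Result: Not balanced


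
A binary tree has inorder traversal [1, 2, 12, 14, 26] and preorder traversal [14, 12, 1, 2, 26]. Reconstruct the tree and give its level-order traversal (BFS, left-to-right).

Inorder:  [1, 2, 12, 14, 26]
Preorder: [14, 12, 1, 2, 26]
Algorithm: preorder visits root first, so consume preorder in order;
for each root, split the current inorder slice at that value into
left-subtree inorder and right-subtree inorder, then recurse.
Recursive splits:
  root=14; inorder splits into left=[1, 2, 12], right=[26]
  root=12; inorder splits into left=[1, 2], right=[]
  root=1; inorder splits into left=[], right=[2]
  root=2; inorder splits into left=[], right=[]
  root=26; inorder splits into left=[], right=[]
Reconstructed level-order: [14, 12, 26, 1, 2]


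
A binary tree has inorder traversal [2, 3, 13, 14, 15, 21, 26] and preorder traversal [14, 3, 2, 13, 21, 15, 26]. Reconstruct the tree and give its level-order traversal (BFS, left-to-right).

Inorder:  [2, 3, 13, 14, 15, 21, 26]
Preorder: [14, 3, 2, 13, 21, 15, 26]
Algorithm: preorder visits root first, so consume preorder in order;
for each root, split the current inorder slice at that value into
left-subtree inorder and right-subtree inorder, then recurse.
Recursive splits:
  root=14; inorder splits into left=[2, 3, 13], right=[15, 21, 26]
  root=3; inorder splits into left=[2], right=[13]
  root=2; inorder splits into left=[], right=[]
  root=13; inorder splits into left=[], right=[]
  root=21; inorder splits into left=[15], right=[26]
  root=15; inorder splits into left=[], right=[]
  root=26; inorder splits into left=[], right=[]
Reconstructed level-order: [14, 3, 21, 2, 13, 15, 26]


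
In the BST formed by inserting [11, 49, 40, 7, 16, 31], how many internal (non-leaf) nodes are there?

Tree built from: [11, 49, 40, 7, 16, 31]
Tree (level-order array): [11, 7, 49, None, None, 40, None, 16, None, None, 31]
Rule: An internal node has at least one child.
Per-node child counts:
  node 11: 2 child(ren)
  node 7: 0 child(ren)
  node 49: 1 child(ren)
  node 40: 1 child(ren)
  node 16: 1 child(ren)
  node 31: 0 child(ren)
Matching nodes: [11, 49, 40, 16]
Count of internal (non-leaf) nodes: 4


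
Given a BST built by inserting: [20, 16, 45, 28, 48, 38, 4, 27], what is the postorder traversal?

Tree insertion order: [20, 16, 45, 28, 48, 38, 4, 27]
Tree (level-order array): [20, 16, 45, 4, None, 28, 48, None, None, 27, 38]
Postorder traversal: [4, 16, 27, 38, 28, 48, 45, 20]


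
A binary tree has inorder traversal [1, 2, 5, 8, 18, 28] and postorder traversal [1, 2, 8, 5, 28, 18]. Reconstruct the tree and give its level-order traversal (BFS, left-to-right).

Inorder:   [1, 2, 5, 8, 18, 28]
Postorder: [1, 2, 8, 5, 28, 18]
Algorithm: postorder visits root last, so walk postorder right-to-left;
each value is the root of the current inorder slice — split it at that
value, recurse on the right subtree first, then the left.
Recursive splits:
  root=18; inorder splits into left=[1, 2, 5, 8], right=[28]
  root=28; inorder splits into left=[], right=[]
  root=5; inorder splits into left=[1, 2], right=[8]
  root=8; inorder splits into left=[], right=[]
  root=2; inorder splits into left=[1], right=[]
  root=1; inorder splits into left=[], right=[]
Reconstructed level-order: [18, 5, 28, 2, 8, 1]


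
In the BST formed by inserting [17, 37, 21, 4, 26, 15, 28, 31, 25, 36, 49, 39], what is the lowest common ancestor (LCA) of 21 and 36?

Tree insertion order: [17, 37, 21, 4, 26, 15, 28, 31, 25, 36, 49, 39]
Tree (level-order array): [17, 4, 37, None, 15, 21, 49, None, None, None, 26, 39, None, 25, 28, None, None, None, None, None, 31, None, 36]
In a BST, the LCA of p=21, q=36 is the first node v on the
root-to-leaf path with p <= v <= q (go left if both < v, right if both > v).
Walk from root:
  at 17: both 21 and 36 > 17, go right
  at 37: both 21 and 36 < 37, go left
  at 21: 21 <= 21 <= 36, this is the LCA
LCA = 21


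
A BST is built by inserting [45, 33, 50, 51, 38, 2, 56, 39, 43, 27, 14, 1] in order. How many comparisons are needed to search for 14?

Search path for 14: 45 -> 33 -> 2 -> 27 -> 14
Found: True
Comparisons: 5


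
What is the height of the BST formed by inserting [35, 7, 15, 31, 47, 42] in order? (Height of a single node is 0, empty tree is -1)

Insertion order: [35, 7, 15, 31, 47, 42]
Tree (level-order array): [35, 7, 47, None, 15, 42, None, None, 31]
Compute height bottom-up (empty subtree = -1):
  height(31) = 1 + max(-1, -1) = 0
  height(15) = 1 + max(-1, 0) = 1
  height(7) = 1 + max(-1, 1) = 2
  height(42) = 1 + max(-1, -1) = 0
  height(47) = 1 + max(0, -1) = 1
  height(35) = 1 + max(2, 1) = 3
Height = 3


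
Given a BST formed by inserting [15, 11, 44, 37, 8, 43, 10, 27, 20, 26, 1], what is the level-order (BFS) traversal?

Tree insertion order: [15, 11, 44, 37, 8, 43, 10, 27, 20, 26, 1]
Tree (level-order array): [15, 11, 44, 8, None, 37, None, 1, 10, 27, 43, None, None, None, None, 20, None, None, None, None, 26]
BFS from the root, enqueuing left then right child of each popped node:
  queue [15] -> pop 15, enqueue [11, 44], visited so far: [15]
  queue [11, 44] -> pop 11, enqueue [8], visited so far: [15, 11]
  queue [44, 8] -> pop 44, enqueue [37], visited so far: [15, 11, 44]
  queue [8, 37] -> pop 8, enqueue [1, 10], visited so far: [15, 11, 44, 8]
  queue [37, 1, 10] -> pop 37, enqueue [27, 43], visited so far: [15, 11, 44, 8, 37]
  queue [1, 10, 27, 43] -> pop 1, enqueue [none], visited so far: [15, 11, 44, 8, 37, 1]
  queue [10, 27, 43] -> pop 10, enqueue [none], visited so far: [15, 11, 44, 8, 37, 1, 10]
  queue [27, 43] -> pop 27, enqueue [20], visited so far: [15, 11, 44, 8, 37, 1, 10, 27]
  queue [43, 20] -> pop 43, enqueue [none], visited so far: [15, 11, 44, 8, 37, 1, 10, 27, 43]
  queue [20] -> pop 20, enqueue [26], visited so far: [15, 11, 44, 8, 37, 1, 10, 27, 43, 20]
  queue [26] -> pop 26, enqueue [none], visited so far: [15, 11, 44, 8, 37, 1, 10, 27, 43, 20, 26]
Result: [15, 11, 44, 8, 37, 1, 10, 27, 43, 20, 26]


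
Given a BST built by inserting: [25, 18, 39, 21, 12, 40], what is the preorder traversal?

Tree insertion order: [25, 18, 39, 21, 12, 40]
Tree (level-order array): [25, 18, 39, 12, 21, None, 40]
Preorder traversal: [25, 18, 12, 21, 39, 40]


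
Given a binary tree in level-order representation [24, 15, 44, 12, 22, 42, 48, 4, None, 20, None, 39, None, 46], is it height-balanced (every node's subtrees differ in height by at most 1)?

Tree (level-order array): [24, 15, 44, 12, 22, 42, 48, 4, None, 20, None, 39, None, 46]
Definition: a tree is height-balanced if, at every node, |h(left) - h(right)| <= 1 (empty subtree has height -1).
Bottom-up per-node check:
  node 4: h_left=-1, h_right=-1, diff=0 [OK], height=0
  node 12: h_left=0, h_right=-1, diff=1 [OK], height=1
  node 20: h_left=-1, h_right=-1, diff=0 [OK], height=0
  node 22: h_left=0, h_right=-1, diff=1 [OK], height=1
  node 15: h_left=1, h_right=1, diff=0 [OK], height=2
  node 39: h_left=-1, h_right=-1, diff=0 [OK], height=0
  node 42: h_left=0, h_right=-1, diff=1 [OK], height=1
  node 46: h_left=-1, h_right=-1, diff=0 [OK], height=0
  node 48: h_left=0, h_right=-1, diff=1 [OK], height=1
  node 44: h_left=1, h_right=1, diff=0 [OK], height=2
  node 24: h_left=2, h_right=2, diff=0 [OK], height=3
All nodes satisfy the balance condition.
Result: Balanced


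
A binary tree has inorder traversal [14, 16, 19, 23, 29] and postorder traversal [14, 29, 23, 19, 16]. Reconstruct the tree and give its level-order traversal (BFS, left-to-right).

Inorder:   [14, 16, 19, 23, 29]
Postorder: [14, 29, 23, 19, 16]
Algorithm: postorder visits root last, so walk postorder right-to-left;
each value is the root of the current inorder slice — split it at that
value, recurse on the right subtree first, then the left.
Recursive splits:
  root=16; inorder splits into left=[14], right=[19, 23, 29]
  root=19; inorder splits into left=[], right=[23, 29]
  root=23; inorder splits into left=[], right=[29]
  root=29; inorder splits into left=[], right=[]
  root=14; inorder splits into left=[], right=[]
Reconstructed level-order: [16, 14, 19, 23, 29]


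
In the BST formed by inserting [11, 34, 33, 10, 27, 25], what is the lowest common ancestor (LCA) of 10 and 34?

Tree insertion order: [11, 34, 33, 10, 27, 25]
Tree (level-order array): [11, 10, 34, None, None, 33, None, 27, None, 25]
In a BST, the LCA of p=10, q=34 is the first node v on the
root-to-leaf path with p <= v <= q (go left if both < v, right if both > v).
Walk from root:
  at 11: 10 <= 11 <= 34, this is the LCA
LCA = 11


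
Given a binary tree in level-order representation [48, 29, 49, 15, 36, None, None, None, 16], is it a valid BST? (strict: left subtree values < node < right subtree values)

Level-order array: [48, 29, 49, 15, 36, None, None, None, 16]
Validate using subtree bounds (lo, hi): at each node, require lo < value < hi,
then recurse left with hi=value and right with lo=value.
Preorder trace (stopping at first violation):
  at node 48 with bounds (-inf, +inf): OK
  at node 29 with bounds (-inf, 48): OK
  at node 15 with bounds (-inf, 29): OK
  at node 16 with bounds (15, 29): OK
  at node 36 with bounds (29, 48): OK
  at node 49 with bounds (48, +inf): OK
No violation found at any node.
Result: Valid BST


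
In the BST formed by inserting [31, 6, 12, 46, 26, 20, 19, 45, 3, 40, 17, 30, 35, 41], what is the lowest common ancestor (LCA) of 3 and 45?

Tree insertion order: [31, 6, 12, 46, 26, 20, 19, 45, 3, 40, 17, 30, 35, 41]
Tree (level-order array): [31, 6, 46, 3, 12, 45, None, None, None, None, 26, 40, None, 20, 30, 35, 41, 19, None, None, None, None, None, None, None, 17]
In a BST, the LCA of p=3, q=45 is the first node v on the
root-to-leaf path with p <= v <= q (go left if both < v, right if both > v).
Walk from root:
  at 31: 3 <= 31 <= 45, this is the LCA
LCA = 31


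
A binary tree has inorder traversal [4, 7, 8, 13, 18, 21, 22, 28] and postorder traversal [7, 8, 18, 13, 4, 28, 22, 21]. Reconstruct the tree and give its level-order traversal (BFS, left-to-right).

Inorder:   [4, 7, 8, 13, 18, 21, 22, 28]
Postorder: [7, 8, 18, 13, 4, 28, 22, 21]
Algorithm: postorder visits root last, so walk postorder right-to-left;
each value is the root of the current inorder slice — split it at that
value, recurse on the right subtree first, then the left.
Recursive splits:
  root=21; inorder splits into left=[4, 7, 8, 13, 18], right=[22, 28]
  root=22; inorder splits into left=[], right=[28]
  root=28; inorder splits into left=[], right=[]
  root=4; inorder splits into left=[], right=[7, 8, 13, 18]
  root=13; inorder splits into left=[7, 8], right=[18]
  root=18; inorder splits into left=[], right=[]
  root=8; inorder splits into left=[7], right=[]
  root=7; inorder splits into left=[], right=[]
Reconstructed level-order: [21, 4, 22, 13, 28, 8, 18, 7]


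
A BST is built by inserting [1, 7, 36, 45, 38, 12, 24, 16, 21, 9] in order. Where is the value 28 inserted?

Starting tree (level order): [1, None, 7, None, 36, 12, 45, 9, 24, 38, None, None, None, 16, None, None, None, None, 21]
Insertion path: 1 -> 7 -> 36 -> 12 -> 24
Result: insert 28 as right child of 24
Final tree (level order): [1, None, 7, None, 36, 12, 45, 9, 24, 38, None, None, None, 16, 28, None, None, None, 21]


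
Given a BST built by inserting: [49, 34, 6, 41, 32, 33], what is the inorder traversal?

Tree insertion order: [49, 34, 6, 41, 32, 33]
Tree (level-order array): [49, 34, None, 6, 41, None, 32, None, None, None, 33]
Inorder traversal: [6, 32, 33, 34, 41, 49]


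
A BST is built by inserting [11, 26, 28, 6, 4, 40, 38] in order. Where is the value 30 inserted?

Starting tree (level order): [11, 6, 26, 4, None, None, 28, None, None, None, 40, 38]
Insertion path: 11 -> 26 -> 28 -> 40 -> 38
Result: insert 30 as left child of 38
Final tree (level order): [11, 6, 26, 4, None, None, 28, None, None, None, 40, 38, None, 30]


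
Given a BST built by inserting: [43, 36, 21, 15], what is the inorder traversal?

Tree insertion order: [43, 36, 21, 15]
Tree (level-order array): [43, 36, None, 21, None, 15]
Inorder traversal: [15, 21, 36, 43]


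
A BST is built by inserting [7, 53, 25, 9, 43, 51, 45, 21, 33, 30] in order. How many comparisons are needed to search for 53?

Search path for 53: 7 -> 53
Found: True
Comparisons: 2


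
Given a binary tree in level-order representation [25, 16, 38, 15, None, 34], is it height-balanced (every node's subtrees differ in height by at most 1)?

Tree (level-order array): [25, 16, 38, 15, None, 34]
Definition: a tree is height-balanced if, at every node, |h(left) - h(right)| <= 1 (empty subtree has height -1).
Bottom-up per-node check:
  node 15: h_left=-1, h_right=-1, diff=0 [OK], height=0
  node 16: h_left=0, h_right=-1, diff=1 [OK], height=1
  node 34: h_left=-1, h_right=-1, diff=0 [OK], height=0
  node 38: h_left=0, h_right=-1, diff=1 [OK], height=1
  node 25: h_left=1, h_right=1, diff=0 [OK], height=2
All nodes satisfy the balance condition.
Result: Balanced


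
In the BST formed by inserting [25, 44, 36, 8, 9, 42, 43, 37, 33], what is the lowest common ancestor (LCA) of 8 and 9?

Tree insertion order: [25, 44, 36, 8, 9, 42, 43, 37, 33]
Tree (level-order array): [25, 8, 44, None, 9, 36, None, None, None, 33, 42, None, None, 37, 43]
In a BST, the LCA of p=8, q=9 is the first node v on the
root-to-leaf path with p <= v <= q (go left if both < v, right if both > v).
Walk from root:
  at 25: both 8 and 9 < 25, go left
  at 8: 8 <= 8 <= 9, this is the LCA
LCA = 8


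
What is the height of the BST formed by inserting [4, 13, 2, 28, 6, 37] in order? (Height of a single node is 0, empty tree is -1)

Insertion order: [4, 13, 2, 28, 6, 37]
Tree (level-order array): [4, 2, 13, None, None, 6, 28, None, None, None, 37]
Compute height bottom-up (empty subtree = -1):
  height(2) = 1 + max(-1, -1) = 0
  height(6) = 1 + max(-1, -1) = 0
  height(37) = 1 + max(-1, -1) = 0
  height(28) = 1 + max(-1, 0) = 1
  height(13) = 1 + max(0, 1) = 2
  height(4) = 1 + max(0, 2) = 3
Height = 3


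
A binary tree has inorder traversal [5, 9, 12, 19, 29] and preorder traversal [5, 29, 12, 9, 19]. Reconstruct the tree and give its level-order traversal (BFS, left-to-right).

Inorder:  [5, 9, 12, 19, 29]
Preorder: [5, 29, 12, 9, 19]
Algorithm: preorder visits root first, so consume preorder in order;
for each root, split the current inorder slice at that value into
left-subtree inorder and right-subtree inorder, then recurse.
Recursive splits:
  root=5; inorder splits into left=[], right=[9, 12, 19, 29]
  root=29; inorder splits into left=[9, 12, 19], right=[]
  root=12; inorder splits into left=[9], right=[19]
  root=9; inorder splits into left=[], right=[]
  root=19; inorder splits into left=[], right=[]
Reconstructed level-order: [5, 29, 12, 9, 19]


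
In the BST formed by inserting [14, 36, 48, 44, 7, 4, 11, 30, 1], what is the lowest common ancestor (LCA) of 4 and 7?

Tree insertion order: [14, 36, 48, 44, 7, 4, 11, 30, 1]
Tree (level-order array): [14, 7, 36, 4, 11, 30, 48, 1, None, None, None, None, None, 44]
In a BST, the LCA of p=4, q=7 is the first node v on the
root-to-leaf path with p <= v <= q (go left if both < v, right if both > v).
Walk from root:
  at 14: both 4 and 7 < 14, go left
  at 7: 4 <= 7 <= 7, this is the LCA
LCA = 7


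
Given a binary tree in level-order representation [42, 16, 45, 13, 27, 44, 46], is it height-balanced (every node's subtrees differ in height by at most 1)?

Tree (level-order array): [42, 16, 45, 13, 27, 44, 46]
Definition: a tree is height-balanced if, at every node, |h(left) - h(right)| <= 1 (empty subtree has height -1).
Bottom-up per-node check:
  node 13: h_left=-1, h_right=-1, diff=0 [OK], height=0
  node 27: h_left=-1, h_right=-1, diff=0 [OK], height=0
  node 16: h_left=0, h_right=0, diff=0 [OK], height=1
  node 44: h_left=-1, h_right=-1, diff=0 [OK], height=0
  node 46: h_left=-1, h_right=-1, diff=0 [OK], height=0
  node 45: h_left=0, h_right=0, diff=0 [OK], height=1
  node 42: h_left=1, h_right=1, diff=0 [OK], height=2
All nodes satisfy the balance condition.
Result: Balanced


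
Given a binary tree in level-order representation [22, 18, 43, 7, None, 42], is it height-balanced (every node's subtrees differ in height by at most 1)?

Tree (level-order array): [22, 18, 43, 7, None, 42]
Definition: a tree is height-balanced if, at every node, |h(left) - h(right)| <= 1 (empty subtree has height -1).
Bottom-up per-node check:
  node 7: h_left=-1, h_right=-1, diff=0 [OK], height=0
  node 18: h_left=0, h_right=-1, diff=1 [OK], height=1
  node 42: h_left=-1, h_right=-1, diff=0 [OK], height=0
  node 43: h_left=0, h_right=-1, diff=1 [OK], height=1
  node 22: h_left=1, h_right=1, diff=0 [OK], height=2
All nodes satisfy the balance condition.
Result: Balanced


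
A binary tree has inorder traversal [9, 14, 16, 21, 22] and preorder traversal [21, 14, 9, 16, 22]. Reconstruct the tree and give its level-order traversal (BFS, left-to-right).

Inorder:  [9, 14, 16, 21, 22]
Preorder: [21, 14, 9, 16, 22]
Algorithm: preorder visits root first, so consume preorder in order;
for each root, split the current inorder slice at that value into
left-subtree inorder and right-subtree inorder, then recurse.
Recursive splits:
  root=21; inorder splits into left=[9, 14, 16], right=[22]
  root=14; inorder splits into left=[9], right=[16]
  root=9; inorder splits into left=[], right=[]
  root=16; inorder splits into left=[], right=[]
  root=22; inorder splits into left=[], right=[]
Reconstructed level-order: [21, 14, 22, 9, 16]


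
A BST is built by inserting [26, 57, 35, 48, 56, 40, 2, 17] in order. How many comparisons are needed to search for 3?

Search path for 3: 26 -> 2 -> 17
Found: False
Comparisons: 3


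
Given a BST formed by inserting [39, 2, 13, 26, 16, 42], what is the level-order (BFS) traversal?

Tree insertion order: [39, 2, 13, 26, 16, 42]
Tree (level-order array): [39, 2, 42, None, 13, None, None, None, 26, 16]
BFS from the root, enqueuing left then right child of each popped node:
  queue [39] -> pop 39, enqueue [2, 42], visited so far: [39]
  queue [2, 42] -> pop 2, enqueue [13], visited so far: [39, 2]
  queue [42, 13] -> pop 42, enqueue [none], visited so far: [39, 2, 42]
  queue [13] -> pop 13, enqueue [26], visited so far: [39, 2, 42, 13]
  queue [26] -> pop 26, enqueue [16], visited so far: [39, 2, 42, 13, 26]
  queue [16] -> pop 16, enqueue [none], visited so far: [39, 2, 42, 13, 26, 16]
Result: [39, 2, 42, 13, 26, 16]


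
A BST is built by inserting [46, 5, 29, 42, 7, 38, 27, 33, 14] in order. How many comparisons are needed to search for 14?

Search path for 14: 46 -> 5 -> 29 -> 7 -> 27 -> 14
Found: True
Comparisons: 6


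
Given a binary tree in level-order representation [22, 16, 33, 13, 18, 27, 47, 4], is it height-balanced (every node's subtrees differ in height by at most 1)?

Tree (level-order array): [22, 16, 33, 13, 18, 27, 47, 4]
Definition: a tree is height-balanced if, at every node, |h(left) - h(right)| <= 1 (empty subtree has height -1).
Bottom-up per-node check:
  node 4: h_left=-1, h_right=-1, diff=0 [OK], height=0
  node 13: h_left=0, h_right=-1, diff=1 [OK], height=1
  node 18: h_left=-1, h_right=-1, diff=0 [OK], height=0
  node 16: h_left=1, h_right=0, diff=1 [OK], height=2
  node 27: h_left=-1, h_right=-1, diff=0 [OK], height=0
  node 47: h_left=-1, h_right=-1, diff=0 [OK], height=0
  node 33: h_left=0, h_right=0, diff=0 [OK], height=1
  node 22: h_left=2, h_right=1, diff=1 [OK], height=3
All nodes satisfy the balance condition.
Result: Balanced


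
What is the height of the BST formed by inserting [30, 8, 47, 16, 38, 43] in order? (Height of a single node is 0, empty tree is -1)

Insertion order: [30, 8, 47, 16, 38, 43]
Tree (level-order array): [30, 8, 47, None, 16, 38, None, None, None, None, 43]
Compute height bottom-up (empty subtree = -1):
  height(16) = 1 + max(-1, -1) = 0
  height(8) = 1 + max(-1, 0) = 1
  height(43) = 1 + max(-1, -1) = 0
  height(38) = 1 + max(-1, 0) = 1
  height(47) = 1 + max(1, -1) = 2
  height(30) = 1 + max(1, 2) = 3
Height = 3


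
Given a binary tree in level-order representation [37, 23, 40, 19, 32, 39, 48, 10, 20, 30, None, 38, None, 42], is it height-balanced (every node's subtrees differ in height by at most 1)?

Tree (level-order array): [37, 23, 40, 19, 32, 39, 48, 10, 20, 30, None, 38, None, 42]
Definition: a tree is height-balanced if, at every node, |h(left) - h(right)| <= 1 (empty subtree has height -1).
Bottom-up per-node check:
  node 10: h_left=-1, h_right=-1, diff=0 [OK], height=0
  node 20: h_left=-1, h_right=-1, diff=0 [OK], height=0
  node 19: h_left=0, h_right=0, diff=0 [OK], height=1
  node 30: h_left=-1, h_right=-1, diff=0 [OK], height=0
  node 32: h_left=0, h_right=-1, diff=1 [OK], height=1
  node 23: h_left=1, h_right=1, diff=0 [OK], height=2
  node 38: h_left=-1, h_right=-1, diff=0 [OK], height=0
  node 39: h_left=0, h_right=-1, diff=1 [OK], height=1
  node 42: h_left=-1, h_right=-1, diff=0 [OK], height=0
  node 48: h_left=0, h_right=-1, diff=1 [OK], height=1
  node 40: h_left=1, h_right=1, diff=0 [OK], height=2
  node 37: h_left=2, h_right=2, diff=0 [OK], height=3
All nodes satisfy the balance condition.
Result: Balanced


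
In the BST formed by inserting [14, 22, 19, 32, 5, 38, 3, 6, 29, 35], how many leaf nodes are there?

Tree built from: [14, 22, 19, 32, 5, 38, 3, 6, 29, 35]
Tree (level-order array): [14, 5, 22, 3, 6, 19, 32, None, None, None, None, None, None, 29, 38, None, None, 35]
Rule: A leaf has 0 children.
Per-node child counts:
  node 14: 2 child(ren)
  node 5: 2 child(ren)
  node 3: 0 child(ren)
  node 6: 0 child(ren)
  node 22: 2 child(ren)
  node 19: 0 child(ren)
  node 32: 2 child(ren)
  node 29: 0 child(ren)
  node 38: 1 child(ren)
  node 35: 0 child(ren)
Matching nodes: [3, 6, 19, 29, 35]
Count of leaf nodes: 5


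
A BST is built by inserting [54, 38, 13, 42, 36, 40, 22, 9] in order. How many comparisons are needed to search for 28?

Search path for 28: 54 -> 38 -> 13 -> 36 -> 22
Found: False
Comparisons: 5


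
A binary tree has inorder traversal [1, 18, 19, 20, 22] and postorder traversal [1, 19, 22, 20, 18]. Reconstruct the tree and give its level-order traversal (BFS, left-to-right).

Inorder:   [1, 18, 19, 20, 22]
Postorder: [1, 19, 22, 20, 18]
Algorithm: postorder visits root last, so walk postorder right-to-left;
each value is the root of the current inorder slice — split it at that
value, recurse on the right subtree first, then the left.
Recursive splits:
  root=18; inorder splits into left=[1], right=[19, 20, 22]
  root=20; inorder splits into left=[19], right=[22]
  root=22; inorder splits into left=[], right=[]
  root=19; inorder splits into left=[], right=[]
  root=1; inorder splits into left=[], right=[]
Reconstructed level-order: [18, 1, 20, 19, 22]


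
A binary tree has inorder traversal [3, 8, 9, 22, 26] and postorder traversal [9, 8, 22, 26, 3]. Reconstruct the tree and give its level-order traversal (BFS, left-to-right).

Inorder:   [3, 8, 9, 22, 26]
Postorder: [9, 8, 22, 26, 3]
Algorithm: postorder visits root last, so walk postorder right-to-left;
each value is the root of the current inorder slice — split it at that
value, recurse on the right subtree first, then the left.
Recursive splits:
  root=3; inorder splits into left=[], right=[8, 9, 22, 26]
  root=26; inorder splits into left=[8, 9, 22], right=[]
  root=22; inorder splits into left=[8, 9], right=[]
  root=8; inorder splits into left=[], right=[9]
  root=9; inorder splits into left=[], right=[]
Reconstructed level-order: [3, 26, 22, 8, 9]


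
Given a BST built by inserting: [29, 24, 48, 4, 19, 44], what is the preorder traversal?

Tree insertion order: [29, 24, 48, 4, 19, 44]
Tree (level-order array): [29, 24, 48, 4, None, 44, None, None, 19]
Preorder traversal: [29, 24, 4, 19, 48, 44]


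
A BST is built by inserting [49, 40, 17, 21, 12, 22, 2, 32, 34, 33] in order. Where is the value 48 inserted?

Starting tree (level order): [49, 40, None, 17, None, 12, 21, 2, None, None, 22, None, None, None, 32, None, 34, 33]
Insertion path: 49 -> 40
Result: insert 48 as right child of 40
Final tree (level order): [49, 40, None, 17, 48, 12, 21, None, None, 2, None, None, 22, None, None, None, 32, None, 34, 33]


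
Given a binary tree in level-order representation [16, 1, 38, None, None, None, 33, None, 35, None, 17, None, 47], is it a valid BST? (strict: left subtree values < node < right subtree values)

Level-order array: [16, 1, 38, None, None, None, 33, None, 35, None, 17, None, 47]
Validate using subtree bounds (lo, hi): at each node, require lo < value < hi,
then recurse left with hi=value and right with lo=value.
Preorder trace (stopping at first violation):
  at node 16 with bounds (-inf, +inf): OK
  at node 1 with bounds (-inf, 16): OK
  at node 38 with bounds (16, +inf): OK
  at node 33 with bounds (38, +inf): VIOLATION
Node 33 violates its bound: not (38 < 33 < +inf).
Result: Not a valid BST


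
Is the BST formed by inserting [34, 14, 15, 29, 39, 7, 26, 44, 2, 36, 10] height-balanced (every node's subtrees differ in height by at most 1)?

Tree (level-order array): [34, 14, 39, 7, 15, 36, 44, 2, 10, None, 29, None, None, None, None, None, None, None, None, 26]
Definition: a tree is height-balanced if, at every node, |h(left) - h(right)| <= 1 (empty subtree has height -1).
Bottom-up per-node check:
  node 2: h_left=-1, h_right=-1, diff=0 [OK], height=0
  node 10: h_left=-1, h_right=-1, diff=0 [OK], height=0
  node 7: h_left=0, h_right=0, diff=0 [OK], height=1
  node 26: h_left=-1, h_right=-1, diff=0 [OK], height=0
  node 29: h_left=0, h_right=-1, diff=1 [OK], height=1
  node 15: h_left=-1, h_right=1, diff=2 [FAIL (|-1-1|=2 > 1)], height=2
  node 14: h_left=1, h_right=2, diff=1 [OK], height=3
  node 36: h_left=-1, h_right=-1, diff=0 [OK], height=0
  node 44: h_left=-1, h_right=-1, diff=0 [OK], height=0
  node 39: h_left=0, h_right=0, diff=0 [OK], height=1
  node 34: h_left=3, h_right=1, diff=2 [FAIL (|3-1|=2 > 1)], height=4
Node 15 violates the condition: |-1 - 1| = 2 > 1.
Result: Not balanced


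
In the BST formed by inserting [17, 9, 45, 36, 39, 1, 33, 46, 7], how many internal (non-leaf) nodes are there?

Tree built from: [17, 9, 45, 36, 39, 1, 33, 46, 7]
Tree (level-order array): [17, 9, 45, 1, None, 36, 46, None, 7, 33, 39]
Rule: An internal node has at least one child.
Per-node child counts:
  node 17: 2 child(ren)
  node 9: 1 child(ren)
  node 1: 1 child(ren)
  node 7: 0 child(ren)
  node 45: 2 child(ren)
  node 36: 2 child(ren)
  node 33: 0 child(ren)
  node 39: 0 child(ren)
  node 46: 0 child(ren)
Matching nodes: [17, 9, 1, 45, 36]
Count of internal (non-leaf) nodes: 5


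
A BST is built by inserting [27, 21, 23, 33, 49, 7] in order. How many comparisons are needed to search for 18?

Search path for 18: 27 -> 21 -> 7
Found: False
Comparisons: 3


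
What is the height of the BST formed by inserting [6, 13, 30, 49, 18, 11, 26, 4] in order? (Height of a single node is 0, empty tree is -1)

Insertion order: [6, 13, 30, 49, 18, 11, 26, 4]
Tree (level-order array): [6, 4, 13, None, None, 11, 30, None, None, 18, 49, None, 26]
Compute height bottom-up (empty subtree = -1):
  height(4) = 1 + max(-1, -1) = 0
  height(11) = 1 + max(-1, -1) = 0
  height(26) = 1 + max(-1, -1) = 0
  height(18) = 1 + max(-1, 0) = 1
  height(49) = 1 + max(-1, -1) = 0
  height(30) = 1 + max(1, 0) = 2
  height(13) = 1 + max(0, 2) = 3
  height(6) = 1 + max(0, 3) = 4
Height = 4


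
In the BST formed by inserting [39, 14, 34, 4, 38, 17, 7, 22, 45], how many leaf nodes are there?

Tree built from: [39, 14, 34, 4, 38, 17, 7, 22, 45]
Tree (level-order array): [39, 14, 45, 4, 34, None, None, None, 7, 17, 38, None, None, None, 22]
Rule: A leaf has 0 children.
Per-node child counts:
  node 39: 2 child(ren)
  node 14: 2 child(ren)
  node 4: 1 child(ren)
  node 7: 0 child(ren)
  node 34: 2 child(ren)
  node 17: 1 child(ren)
  node 22: 0 child(ren)
  node 38: 0 child(ren)
  node 45: 0 child(ren)
Matching nodes: [7, 22, 38, 45]
Count of leaf nodes: 4


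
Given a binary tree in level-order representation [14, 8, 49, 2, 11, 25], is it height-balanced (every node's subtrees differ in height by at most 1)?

Tree (level-order array): [14, 8, 49, 2, 11, 25]
Definition: a tree is height-balanced if, at every node, |h(left) - h(right)| <= 1 (empty subtree has height -1).
Bottom-up per-node check:
  node 2: h_left=-1, h_right=-1, diff=0 [OK], height=0
  node 11: h_left=-1, h_right=-1, diff=0 [OK], height=0
  node 8: h_left=0, h_right=0, diff=0 [OK], height=1
  node 25: h_left=-1, h_right=-1, diff=0 [OK], height=0
  node 49: h_left=0, h_right=-1, diff=1 [OK], height=1
  node 14: h_left=1, h_right=1, diff=0 [OK], height=2
All nodes satisfy the balance condition.
Result: Balanced
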